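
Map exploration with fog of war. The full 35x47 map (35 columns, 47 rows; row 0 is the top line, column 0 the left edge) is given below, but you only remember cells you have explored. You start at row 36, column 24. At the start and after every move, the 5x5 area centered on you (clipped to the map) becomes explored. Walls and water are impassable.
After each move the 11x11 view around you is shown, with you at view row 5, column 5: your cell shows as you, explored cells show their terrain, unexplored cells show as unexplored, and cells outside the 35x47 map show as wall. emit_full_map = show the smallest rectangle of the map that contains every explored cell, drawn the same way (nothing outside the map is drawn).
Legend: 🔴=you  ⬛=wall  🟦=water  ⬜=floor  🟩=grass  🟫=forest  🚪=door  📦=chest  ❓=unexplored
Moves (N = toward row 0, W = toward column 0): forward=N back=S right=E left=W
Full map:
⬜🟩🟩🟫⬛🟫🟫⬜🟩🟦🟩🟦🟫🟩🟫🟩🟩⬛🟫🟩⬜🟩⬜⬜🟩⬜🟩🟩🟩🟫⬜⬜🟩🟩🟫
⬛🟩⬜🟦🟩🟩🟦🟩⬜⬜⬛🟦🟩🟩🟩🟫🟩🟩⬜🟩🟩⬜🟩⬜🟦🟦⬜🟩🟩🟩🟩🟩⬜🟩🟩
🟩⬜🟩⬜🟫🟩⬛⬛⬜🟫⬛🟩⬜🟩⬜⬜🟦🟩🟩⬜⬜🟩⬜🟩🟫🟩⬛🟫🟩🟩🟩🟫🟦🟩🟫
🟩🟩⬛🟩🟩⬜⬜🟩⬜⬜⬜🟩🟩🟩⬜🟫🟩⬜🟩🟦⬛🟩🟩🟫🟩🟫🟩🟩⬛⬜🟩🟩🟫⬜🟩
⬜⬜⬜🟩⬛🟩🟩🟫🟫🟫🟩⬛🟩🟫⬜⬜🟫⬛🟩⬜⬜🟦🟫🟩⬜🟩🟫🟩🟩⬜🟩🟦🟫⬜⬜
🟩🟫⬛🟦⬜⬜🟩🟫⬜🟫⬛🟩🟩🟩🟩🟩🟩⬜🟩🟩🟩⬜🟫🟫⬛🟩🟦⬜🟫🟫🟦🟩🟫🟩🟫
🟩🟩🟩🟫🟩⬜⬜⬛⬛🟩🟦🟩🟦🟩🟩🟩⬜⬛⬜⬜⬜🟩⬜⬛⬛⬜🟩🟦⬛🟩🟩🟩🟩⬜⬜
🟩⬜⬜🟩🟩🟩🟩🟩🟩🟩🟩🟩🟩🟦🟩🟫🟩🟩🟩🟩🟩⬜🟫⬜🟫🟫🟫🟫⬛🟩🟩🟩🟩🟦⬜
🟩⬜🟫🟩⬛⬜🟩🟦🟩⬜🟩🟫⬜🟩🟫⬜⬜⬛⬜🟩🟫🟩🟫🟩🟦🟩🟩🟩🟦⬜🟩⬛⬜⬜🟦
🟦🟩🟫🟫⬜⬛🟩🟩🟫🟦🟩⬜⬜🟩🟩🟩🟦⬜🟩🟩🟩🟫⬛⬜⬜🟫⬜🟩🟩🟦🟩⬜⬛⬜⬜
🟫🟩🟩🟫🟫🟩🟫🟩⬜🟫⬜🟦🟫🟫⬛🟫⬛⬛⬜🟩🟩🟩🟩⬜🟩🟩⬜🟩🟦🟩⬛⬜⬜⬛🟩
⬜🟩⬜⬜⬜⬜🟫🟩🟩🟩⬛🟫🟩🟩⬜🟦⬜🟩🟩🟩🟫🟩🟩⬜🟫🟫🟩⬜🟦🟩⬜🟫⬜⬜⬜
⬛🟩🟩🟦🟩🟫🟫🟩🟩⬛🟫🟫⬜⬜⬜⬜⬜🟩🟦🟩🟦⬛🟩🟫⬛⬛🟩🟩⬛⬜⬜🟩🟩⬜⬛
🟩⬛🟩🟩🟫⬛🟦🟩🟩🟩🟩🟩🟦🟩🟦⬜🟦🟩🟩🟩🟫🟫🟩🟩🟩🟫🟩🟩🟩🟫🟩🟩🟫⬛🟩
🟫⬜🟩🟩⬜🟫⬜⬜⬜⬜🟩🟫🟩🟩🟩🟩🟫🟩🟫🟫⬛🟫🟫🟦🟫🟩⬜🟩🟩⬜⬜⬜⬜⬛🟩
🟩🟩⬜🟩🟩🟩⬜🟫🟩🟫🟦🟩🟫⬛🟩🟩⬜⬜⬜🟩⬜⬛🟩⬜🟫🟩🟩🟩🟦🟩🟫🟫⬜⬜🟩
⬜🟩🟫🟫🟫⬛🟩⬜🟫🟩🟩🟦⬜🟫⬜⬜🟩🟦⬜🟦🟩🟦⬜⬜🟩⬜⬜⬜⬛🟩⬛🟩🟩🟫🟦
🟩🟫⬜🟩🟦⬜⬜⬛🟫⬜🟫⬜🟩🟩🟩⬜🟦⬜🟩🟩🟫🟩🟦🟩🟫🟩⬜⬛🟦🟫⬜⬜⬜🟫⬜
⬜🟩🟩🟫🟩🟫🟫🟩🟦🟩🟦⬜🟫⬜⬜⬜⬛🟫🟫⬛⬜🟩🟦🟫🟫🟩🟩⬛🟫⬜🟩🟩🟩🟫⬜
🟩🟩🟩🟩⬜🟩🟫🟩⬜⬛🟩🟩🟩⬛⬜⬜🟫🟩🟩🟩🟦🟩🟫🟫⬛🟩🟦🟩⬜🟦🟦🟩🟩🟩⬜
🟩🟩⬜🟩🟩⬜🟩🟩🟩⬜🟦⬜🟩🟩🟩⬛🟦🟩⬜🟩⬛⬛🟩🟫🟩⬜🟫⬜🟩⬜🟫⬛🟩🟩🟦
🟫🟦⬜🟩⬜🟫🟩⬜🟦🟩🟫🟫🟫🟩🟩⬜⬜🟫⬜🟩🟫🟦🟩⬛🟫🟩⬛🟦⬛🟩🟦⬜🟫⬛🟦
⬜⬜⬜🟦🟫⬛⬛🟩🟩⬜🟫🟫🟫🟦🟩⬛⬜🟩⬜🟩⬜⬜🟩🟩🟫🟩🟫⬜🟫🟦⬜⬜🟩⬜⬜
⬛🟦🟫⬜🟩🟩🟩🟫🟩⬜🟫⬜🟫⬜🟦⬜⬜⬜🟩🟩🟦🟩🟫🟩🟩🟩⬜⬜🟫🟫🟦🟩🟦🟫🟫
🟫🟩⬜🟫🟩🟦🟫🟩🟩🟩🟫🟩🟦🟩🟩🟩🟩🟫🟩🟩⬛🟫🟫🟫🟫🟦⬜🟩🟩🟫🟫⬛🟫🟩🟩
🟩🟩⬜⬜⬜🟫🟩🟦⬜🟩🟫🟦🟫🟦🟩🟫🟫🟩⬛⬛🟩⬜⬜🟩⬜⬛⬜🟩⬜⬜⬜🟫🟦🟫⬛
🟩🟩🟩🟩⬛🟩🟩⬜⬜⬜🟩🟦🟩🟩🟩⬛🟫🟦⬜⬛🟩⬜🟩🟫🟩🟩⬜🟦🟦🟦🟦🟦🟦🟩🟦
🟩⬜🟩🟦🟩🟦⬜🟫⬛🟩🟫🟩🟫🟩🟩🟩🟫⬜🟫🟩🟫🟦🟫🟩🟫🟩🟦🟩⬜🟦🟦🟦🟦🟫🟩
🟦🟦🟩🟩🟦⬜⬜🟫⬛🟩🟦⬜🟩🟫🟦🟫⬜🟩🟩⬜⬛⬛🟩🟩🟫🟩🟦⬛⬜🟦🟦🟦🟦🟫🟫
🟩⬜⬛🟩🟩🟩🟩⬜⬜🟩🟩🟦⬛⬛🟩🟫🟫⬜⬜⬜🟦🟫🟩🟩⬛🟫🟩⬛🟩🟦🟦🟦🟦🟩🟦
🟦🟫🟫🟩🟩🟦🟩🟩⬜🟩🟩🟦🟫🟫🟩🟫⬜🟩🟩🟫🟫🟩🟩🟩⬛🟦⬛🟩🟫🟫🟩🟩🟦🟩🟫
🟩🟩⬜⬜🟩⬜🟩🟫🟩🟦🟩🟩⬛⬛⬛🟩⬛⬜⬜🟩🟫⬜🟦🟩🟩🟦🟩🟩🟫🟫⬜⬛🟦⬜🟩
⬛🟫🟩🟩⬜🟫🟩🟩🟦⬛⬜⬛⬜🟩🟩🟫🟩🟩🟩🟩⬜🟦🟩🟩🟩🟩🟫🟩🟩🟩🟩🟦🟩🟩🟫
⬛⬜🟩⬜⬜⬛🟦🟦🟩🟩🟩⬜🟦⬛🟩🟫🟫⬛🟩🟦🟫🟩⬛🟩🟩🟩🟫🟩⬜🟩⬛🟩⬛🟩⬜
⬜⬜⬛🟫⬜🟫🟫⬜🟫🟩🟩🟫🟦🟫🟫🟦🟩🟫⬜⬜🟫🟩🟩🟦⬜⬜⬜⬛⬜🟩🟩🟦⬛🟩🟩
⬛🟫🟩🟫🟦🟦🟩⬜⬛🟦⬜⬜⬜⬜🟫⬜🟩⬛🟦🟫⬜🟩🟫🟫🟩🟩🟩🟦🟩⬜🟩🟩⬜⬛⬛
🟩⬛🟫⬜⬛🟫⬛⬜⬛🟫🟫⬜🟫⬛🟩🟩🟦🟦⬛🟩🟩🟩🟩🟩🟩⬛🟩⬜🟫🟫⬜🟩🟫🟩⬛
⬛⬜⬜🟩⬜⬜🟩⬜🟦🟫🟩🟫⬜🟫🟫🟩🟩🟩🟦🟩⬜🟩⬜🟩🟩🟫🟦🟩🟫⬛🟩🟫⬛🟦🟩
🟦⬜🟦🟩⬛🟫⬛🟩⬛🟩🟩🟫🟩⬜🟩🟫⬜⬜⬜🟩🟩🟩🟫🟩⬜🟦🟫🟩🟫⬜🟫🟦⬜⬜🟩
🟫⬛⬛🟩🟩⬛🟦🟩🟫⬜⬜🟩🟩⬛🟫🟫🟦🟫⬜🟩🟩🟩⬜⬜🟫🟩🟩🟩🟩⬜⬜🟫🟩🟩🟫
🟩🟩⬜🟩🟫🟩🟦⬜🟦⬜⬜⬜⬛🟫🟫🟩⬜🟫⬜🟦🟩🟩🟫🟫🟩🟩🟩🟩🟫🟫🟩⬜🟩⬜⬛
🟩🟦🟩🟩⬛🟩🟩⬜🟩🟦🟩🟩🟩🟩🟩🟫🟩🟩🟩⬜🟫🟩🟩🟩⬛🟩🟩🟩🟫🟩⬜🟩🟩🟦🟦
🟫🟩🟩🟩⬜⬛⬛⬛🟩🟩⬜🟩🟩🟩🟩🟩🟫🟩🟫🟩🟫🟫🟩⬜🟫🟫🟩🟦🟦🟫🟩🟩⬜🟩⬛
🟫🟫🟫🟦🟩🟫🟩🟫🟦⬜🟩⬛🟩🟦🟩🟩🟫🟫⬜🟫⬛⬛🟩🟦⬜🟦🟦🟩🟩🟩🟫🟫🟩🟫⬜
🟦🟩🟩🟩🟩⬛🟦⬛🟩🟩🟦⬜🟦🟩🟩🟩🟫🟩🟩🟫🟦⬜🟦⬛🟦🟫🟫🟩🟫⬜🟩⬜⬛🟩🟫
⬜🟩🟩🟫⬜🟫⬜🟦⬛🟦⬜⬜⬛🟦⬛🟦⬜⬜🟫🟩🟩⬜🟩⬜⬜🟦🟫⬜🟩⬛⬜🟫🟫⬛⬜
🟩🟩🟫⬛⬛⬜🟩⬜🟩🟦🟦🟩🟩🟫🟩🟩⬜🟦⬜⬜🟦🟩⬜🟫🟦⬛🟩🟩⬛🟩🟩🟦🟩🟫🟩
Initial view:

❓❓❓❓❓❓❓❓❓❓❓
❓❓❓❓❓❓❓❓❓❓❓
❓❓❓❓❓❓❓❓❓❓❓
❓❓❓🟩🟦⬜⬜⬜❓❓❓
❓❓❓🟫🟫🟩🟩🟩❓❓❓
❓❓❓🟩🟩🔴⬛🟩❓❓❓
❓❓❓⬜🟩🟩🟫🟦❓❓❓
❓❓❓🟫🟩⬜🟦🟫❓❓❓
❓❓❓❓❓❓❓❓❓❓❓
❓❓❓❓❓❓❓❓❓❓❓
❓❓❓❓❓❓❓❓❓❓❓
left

❓❓❓❓❓❓❓❓❓❓❓
❓❓❓❓❓❓❓❓❓❓❓
❓❓❓❓❓❓❓❓❓❓❓
❓❓❓🟩🟩🟦⬜⬜⬜❓❓
❓❓❓🟩🟫🟫🟩🟩🟩❓❓
❓❓❓🟩🟩🔴🟩⬛🟩❓❓
❓❓❓🟩⬜🟩🟩🟫🟦❓❓
❓❓❓🟩🟫🟩⬜🟦🟫❓❓
❓❓❓❓❓❓❓❓❓❓❓
❓❓❓❓❓❓❓❓❓❓❓
❓❓❓❓❓❓❓❓❓❓❓

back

❓❓❓❓❓❓❓❓❓❓❓
❓❓❓❓❓❓❓❓❓❓❓
❓❓❓🟩🟩🟦⬜⬜⬜❓❓
❓❓❓🟩🟫🟫🟩🟩🟩❓❓
❓❓❓🟩🟩🟩🟩⬛🟩❓❓
❓❓❓🟩⬜🔴🟩🟫🟦❓❓
❓❓❓🟩🟫🟩⬜🟦🟫❓❓
❓❓❓🟩⬜⬜🟫🟩❓❓❓
❓❓❓❓❓❓❓❓❓❓❓
❓❓❓❓❓❓❓❓❓❓❓
❓❓❓❓❓❓❓❓❓❓❓

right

❓❓❓❓❓❓❓❓❓❓❓
❓❓❓❓❓❓❓❓❓❓❓
❓❓🟩🟩🟦⬜⬜⬜❓❓❓
❓❓🟩🟫🟫🟩🟩🟩❓❓❓
❓❓🟩🟩🟩🟩⬛🟩❓❓❓
❓❓🟩⬜🟩🔴🟫🟦❓❓❓
❓❓🟩🟫🟩⬜🟦🟫❓❓❓
❓❓🟩⬜⬜🟫🟩🟩❓❓❓
❓❓❓❓❓❓❓❓❓❓❓
❓❓❓❓❓❓❓❓❓❓❓
❓❓❓❓❓❓❓❓❓❓❓

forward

❓❓❓❓❓❓❓❓❓❓❓
❓❓❓❓❓❓❓❓❓❓❓
❓❓❓❓❓❓❓❓❓❓❓
❓❓🟩🟩🟦⬜⬜⬜❓❓❓
❓❓🟩🟫🟫🟩🟩🟩❓❓❓
❓❓🟩🟩🟩🔴⬛🟩❓❓❓
❓❓🟩⬜🟩🟩🟫🟦❓❓❓
❓❓🟩🟫🟩⬜🟦🟫❓❓❓
❓❓🟩⬜⬜🟫🟩🟩❓❓❓
❓❓❓❓❓❓❓❓❓❓❓
❓❓❓❓❓❓❓❓❓❓❓

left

❓❓❓❓❓❓❓❓❓❓❓
❓❓❓❓❓❓❓❓❓❓❓
❓❓❓❓❓❓❓❓❓❓❓
❓❓❓🟩🟩🟦⬜⬜⬜❓❓
❓❓❓🟩🟫🟫🟩🟩🟩❓❓
❓❓❓🟩🟩🔴🟩⬛🟩❓❓
❓❓❓🟩⬜🟩🟩🟫🟦❓❓
❓❓❓🟩🟫🟩⬜🟦🟫❓❓
❓❓❓🟩⬜⬜🟫🟩🟩❓❓
❓❓❓❓❓❓❓❓❓❓❓
❓❓❓❓❓❓❓❓❓❓❓

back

❓❓❓❓❓❓❓❓❓❓❓
❓❓❓❓❓❓❓❓❓❓❓
❓❓❓🟩🟩🟦⬜⬜⬜❓❓
❓❓❓🟩🟫🟫🟩🟩🟩❓❓
❓❓❓🟩🟩🟩🟩⬛🟩❓❓
❓❓❓🟩⬜🔴🟩🟫🟦❓❓
❓❓❓🟩🟫🟩⬜🟦🟫❓❓
❓❓❓🟩⬜⬜🟫🟩🟩❓❓
❓❓❓❓❓❓❓❓❓❓❓
❓❓❓❓❓❓❓❓❓❓❓
❓❓❓❓❓❓❓❓❓❓❓

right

❓❓❓❓❓❓❓❓❓❓❓
❓❓❓❓❓❓❓❓❓❓❓
❓❓🟩🟩🟦⬜⬜⬜❓❓❓
❓❓🟩🟫🟫🟩🟩🟩❓❓❓
❓❓🟩🟩🟩🟩⬛🟩❓❓❓
❓❓🟩⬜🟩🔴🟫🟦❓❓❓
❓❓🟩🟫🟩⬜🟦🟫❓❓❓
❓❓🟩⬜⬜🟫🟩🟩❓❓❓
❓❓❓❓❓❓❓❓❓❓❓
❓❓❓❓❓❓❓❓❓❓❓
❓❓❓❓❓❓❓❓❓❓❓

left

❓❓❓❓❓❓❓❓❓❓❓
❓❓❓❓❓❓❓❓❓❓❓
❓❓❓🟩🟩🟦⬜⬜⬜❓❓
❓❓❓🟩🟫🟫🟩🟩🟩❓❓
❓❓❓🟩🟩🟩🟩⬛🟩❓❓
❓❓❓🟩⬜🔴🟩🟫🟦❓❓
❓❓❓🟩🟫🟩⬜🟦🟫❓❓
❓❓❓🟩⬜⬜🟫🟩🟩❓❓
❓❓❓❓❓❓❓❓❓❓❓
❓❓❓❓❓❓❓❓❓❓❓
❓❓❓❓❓❓❓❓❓❓❓

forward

❓❓❓❓❓❓❓❓❓❓❓
❓❓❓❓❓❓❓❓❓❓❓
❓❓❓❓❓❓❓❓❓❓❓
❓❓❓🟩🟩🟦⬜⬜⬜❓❓
❓❓❓🟩🟫🟫🟩🟩🟩❓❓
❓❓❓🟩🟩🔴🟩⬛🟩❓❓
❓❓❓🟩⬜🟩🟩🟫🟦❓❓
❓❓❓🟩🟫🟩⬜🟦🟫❓❓
❓❓❓🟩⬜⬜🟫🟩🟩❓❓
❓❓❓❓❓❓❓❓❓❓❓
❓❓❓❓❓❓❓❓❓❓❓


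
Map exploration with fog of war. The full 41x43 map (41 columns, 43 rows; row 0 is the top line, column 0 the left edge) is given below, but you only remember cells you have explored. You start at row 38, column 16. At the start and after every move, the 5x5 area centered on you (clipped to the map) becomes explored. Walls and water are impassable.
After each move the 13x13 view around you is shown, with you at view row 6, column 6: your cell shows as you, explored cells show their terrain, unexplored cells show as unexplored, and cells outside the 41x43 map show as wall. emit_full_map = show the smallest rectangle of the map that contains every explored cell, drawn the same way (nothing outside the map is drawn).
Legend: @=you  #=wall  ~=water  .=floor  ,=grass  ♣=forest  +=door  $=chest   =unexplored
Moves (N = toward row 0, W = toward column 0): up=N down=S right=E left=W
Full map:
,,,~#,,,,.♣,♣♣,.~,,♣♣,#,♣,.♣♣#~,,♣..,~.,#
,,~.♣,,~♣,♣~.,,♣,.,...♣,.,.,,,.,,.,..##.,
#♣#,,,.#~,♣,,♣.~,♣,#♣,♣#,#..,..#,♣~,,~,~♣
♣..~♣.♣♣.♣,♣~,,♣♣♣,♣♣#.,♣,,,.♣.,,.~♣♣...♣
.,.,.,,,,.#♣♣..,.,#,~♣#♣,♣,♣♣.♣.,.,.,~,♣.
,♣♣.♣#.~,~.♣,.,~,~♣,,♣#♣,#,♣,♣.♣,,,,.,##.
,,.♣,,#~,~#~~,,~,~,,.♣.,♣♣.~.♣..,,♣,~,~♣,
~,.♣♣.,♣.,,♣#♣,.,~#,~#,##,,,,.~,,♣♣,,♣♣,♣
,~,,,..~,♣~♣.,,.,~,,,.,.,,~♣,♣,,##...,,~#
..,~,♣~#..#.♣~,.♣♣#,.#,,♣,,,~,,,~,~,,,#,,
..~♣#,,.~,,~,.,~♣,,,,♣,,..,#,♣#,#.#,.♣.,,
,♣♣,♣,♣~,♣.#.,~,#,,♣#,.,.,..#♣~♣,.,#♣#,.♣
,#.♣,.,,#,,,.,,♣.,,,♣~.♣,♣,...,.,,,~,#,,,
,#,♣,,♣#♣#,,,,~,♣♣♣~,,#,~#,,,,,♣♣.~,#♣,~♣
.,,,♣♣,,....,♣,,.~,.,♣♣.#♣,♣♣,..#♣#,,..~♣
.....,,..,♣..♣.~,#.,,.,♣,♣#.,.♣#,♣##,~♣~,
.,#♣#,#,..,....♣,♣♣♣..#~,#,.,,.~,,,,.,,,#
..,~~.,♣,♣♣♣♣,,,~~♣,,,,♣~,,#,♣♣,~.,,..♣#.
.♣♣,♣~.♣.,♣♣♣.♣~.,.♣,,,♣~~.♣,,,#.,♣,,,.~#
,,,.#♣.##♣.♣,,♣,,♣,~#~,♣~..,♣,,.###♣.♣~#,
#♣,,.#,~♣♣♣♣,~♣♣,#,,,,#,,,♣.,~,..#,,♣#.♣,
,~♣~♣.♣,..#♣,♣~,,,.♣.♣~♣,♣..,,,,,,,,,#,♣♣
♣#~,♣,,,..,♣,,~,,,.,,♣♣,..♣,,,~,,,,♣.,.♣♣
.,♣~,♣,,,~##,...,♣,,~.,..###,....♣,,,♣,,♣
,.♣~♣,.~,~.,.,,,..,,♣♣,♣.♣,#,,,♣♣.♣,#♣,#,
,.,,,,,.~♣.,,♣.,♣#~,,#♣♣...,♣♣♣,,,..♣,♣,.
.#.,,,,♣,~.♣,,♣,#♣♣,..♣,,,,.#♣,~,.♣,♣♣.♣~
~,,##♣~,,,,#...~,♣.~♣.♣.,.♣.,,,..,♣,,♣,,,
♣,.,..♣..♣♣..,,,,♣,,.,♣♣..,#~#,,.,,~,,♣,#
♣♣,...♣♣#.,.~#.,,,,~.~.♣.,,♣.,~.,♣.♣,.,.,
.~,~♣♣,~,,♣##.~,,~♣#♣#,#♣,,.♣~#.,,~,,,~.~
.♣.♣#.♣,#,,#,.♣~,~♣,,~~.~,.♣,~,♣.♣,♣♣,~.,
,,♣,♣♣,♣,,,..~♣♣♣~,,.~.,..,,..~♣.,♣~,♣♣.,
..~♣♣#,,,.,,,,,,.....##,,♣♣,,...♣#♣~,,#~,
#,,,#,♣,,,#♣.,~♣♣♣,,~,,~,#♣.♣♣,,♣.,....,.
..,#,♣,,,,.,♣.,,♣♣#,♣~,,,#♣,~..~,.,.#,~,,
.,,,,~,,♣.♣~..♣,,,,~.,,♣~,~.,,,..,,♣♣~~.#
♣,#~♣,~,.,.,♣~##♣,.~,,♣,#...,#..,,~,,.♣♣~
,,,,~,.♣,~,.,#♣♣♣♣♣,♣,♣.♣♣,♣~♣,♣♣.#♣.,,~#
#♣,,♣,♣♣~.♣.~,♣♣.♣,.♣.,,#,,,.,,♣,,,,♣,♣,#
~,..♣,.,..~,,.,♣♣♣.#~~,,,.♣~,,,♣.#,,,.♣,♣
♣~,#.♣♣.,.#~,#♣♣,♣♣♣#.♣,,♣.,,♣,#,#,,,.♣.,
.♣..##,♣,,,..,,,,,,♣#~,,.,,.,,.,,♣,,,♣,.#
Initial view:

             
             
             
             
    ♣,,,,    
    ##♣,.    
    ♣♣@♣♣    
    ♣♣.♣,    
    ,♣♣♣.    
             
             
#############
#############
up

             
             
             
             
    ,,♣♣#    
    ♣,,,,    
    ##@,.    
    ♣♣♣♣♣    
    ♣♣.♣,    
    ,♣♣♣.    
             
             
#############

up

             
             
             
             
    ~♣♣♣,    
    ,,♣♣#    
    ♣,@,,    
    ##♣,.    
    ♣♣♣♣♣    
    ♣♣.♣,    
    ,♣♣♣.    
             
             

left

             
             
             
             
    ,~♣♣♣,   
    .,,♣♣#   
    .♣@,,,   
    ~##♣,.   
    #♣♣♣♣♣   
     ♣♣.♣,   
     ,♣♣♣.   
             
             

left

             
             
             
             
    .,~♣♣♣,  
    ♣.,,♣♣#  
    ..@,,,,  
    ♣~##♣,.  
    ,#♣♣♣♣♣  
      ♣♣.♣,  
      ,♣♣♣.  
             
             

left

             
             
             
             
    ♣.,~♣♣♣, 
    ,♣.,,♣♣# 
    ~.@♣,,,, 
    ,♣~##♣,. 
    .,#♣♣♣♣♣ 
       ♣♣.♣, 
       ,♣♣♣. 
             
             

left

             
             
             
             
    #♣.,~♣♣♣,
    .,♣.,,♣♣#
    ♣~@.♣,,,,
    .,♣~##♣,.
    ,.,#♣♣♣♣♣
        ♣♣.♣,
        ,♣♣♣.
             
             

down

             
             
             
    #♣.,~♣♣♣,
    .,♣.,,♣♣#
    ♣~..♣,,,,
    .,@~##♣,.
    ,.,#♣♣♣♣♣
    ♣.~,♣♣.♣,
        ,♣♣♣.
             
             
#############

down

             
             
    #♣.,~♣♣♣,
    .,♣.,,♣♣#
    ♣~..♣,,,,
    .,♣~##♣,.
    ,.@#♣♣♣♣♣
    ♣.~,♣♣.♣,
    ~,,.,♣♣♣.
             
             
#############
#############

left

             
             
     #♣.,~♣♣♣
     .,♣.,,♣♣
    .♣~..♣,,,
    ,.,♣~##♣,
    ~,@,#♣♣♣♣
    .♣.~,♣♣.♣
    .~,,.,♣♣♣
             
             
#############
#############

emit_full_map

 #♣.,~♣♣♣,
 .,♣.,,♣♣#
.♣~..♣,,,,
,.,♣~##♣,.
~,@,#♣♣♣♣♣
.♣.~,♣♣.♣,
.~,,.,♣♣♣.

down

             
     #♣.,~♣♣♣
     .,♣.,,♣♣
    .♣~..♣,,,
    ,.,♣~##♣,
    ~,.,#♣♣♣♣
    .♣@~,♣♣.♣
    .~,,.,♣♣♣
    .#~,#    
             
#############
#############
#############

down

     #♣.,~♣♣♣
     .,♣.,,♣♣
    .♣~..♣,,,
    ,.,♣~##♣,
    ~,.,#♣♣♣♣
    .♣.~,♣♣.♣
    .~@,.,♣♣♣
    .#~,#    
    ,,..,    
#############
#############
#############
#############

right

    #♣.,~♣♣♣,
    .,♣.,,♣♣#
   .♣~..♣,,,,
   ,.,♣~##♣,.
   ~,.,#♣♣♣♣♣
   .♣.~,♣♣.♣,
   .~,@.,♣♣♣.
   .#~,#♣    
   ,,..,,    
#############
#############
#############
#############

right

   #♣.,~♣♣♣, 
   .,♣.,,♣♣# 
  .♣~..♣,,,, 
  ,.,♣~##♣,. 
  ~,.,#♣♣♣♣♣ 
  .♣.~,♣♣.♣, 
  .~,,@,♣♣♣. 
  .#~,#♣♣    
  ,,..,,,    
#############
#############
#############
#############

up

             
   #♣.,~♣♣♣, 
   .,♣.,,♣♣# 
  .♣~..♣,,,, 
  ,.,♣~##♣,. 
  ~,.,#♣♣♣♣♣ 
  .♣.~@♣♣.♣, 
  .~,,.,♣♣♣. 
  .#~,#♣♣    
  ,,..,,,    
#############
#############
#############

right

             
  #♣.,~♣♣♣,  
  .,♣.,,♣♣#  
 .♣~..♣,,,,  
 ,.,♣~##♣,.  
 ~,.,#♣♣♣♣♣  
 .♣.~,@♣.♣,  
 .~,,.,♣♣♣.  
 .#~,#♣♣,    
 ,,..,,,     
#############
#############
#############

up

             
             
  #♣.,~♣♣♣,  
  .,♣.,,♣♣#  
 .♣~..♣,,,,  
 ,.,♣~##♣,.  
 ~,.,#@♣♣♣♣  
 .♣.~,♣♣.♣,  
 .~,,.,♣♣♣.  
 .#~,#♣♣,    
 ,,..,,,     
#############
#############

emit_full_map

 #♣.,~♣♣♣,
 .,♣.,,♣♣#
.♣~..♣,,,,
,.,♣~##♣,.
~,.,#@♣♣♣♣
.♣.~,♣♣.♣,
.~,,.,♣♣♣.
.#~,#♣♣,  
,,..,,,   

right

             
             
 #♣.,~♣♣♣,   
 .,♣.,,♣♣#   
.♣~..♣,,,,   
,.,♣~##♣,.   
~,.,#♣@♣♣♣   
.♣.~,♣♣.♣,   
.~,,.,♣♣♣.   
.#~,#♣♣,     
,,..,,,      
#############
#############

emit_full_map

 #♣.,~♣♣♣,
 .,♣.,,♣♣#
.♣~..♣,,,,
,.,♣~##♣,.
~,.,#♣@♣♣♣
.♣.~,♣♣.♣,
.~,,.,♣♣♣.
.#~,#♣♣,  
,,..,,,   


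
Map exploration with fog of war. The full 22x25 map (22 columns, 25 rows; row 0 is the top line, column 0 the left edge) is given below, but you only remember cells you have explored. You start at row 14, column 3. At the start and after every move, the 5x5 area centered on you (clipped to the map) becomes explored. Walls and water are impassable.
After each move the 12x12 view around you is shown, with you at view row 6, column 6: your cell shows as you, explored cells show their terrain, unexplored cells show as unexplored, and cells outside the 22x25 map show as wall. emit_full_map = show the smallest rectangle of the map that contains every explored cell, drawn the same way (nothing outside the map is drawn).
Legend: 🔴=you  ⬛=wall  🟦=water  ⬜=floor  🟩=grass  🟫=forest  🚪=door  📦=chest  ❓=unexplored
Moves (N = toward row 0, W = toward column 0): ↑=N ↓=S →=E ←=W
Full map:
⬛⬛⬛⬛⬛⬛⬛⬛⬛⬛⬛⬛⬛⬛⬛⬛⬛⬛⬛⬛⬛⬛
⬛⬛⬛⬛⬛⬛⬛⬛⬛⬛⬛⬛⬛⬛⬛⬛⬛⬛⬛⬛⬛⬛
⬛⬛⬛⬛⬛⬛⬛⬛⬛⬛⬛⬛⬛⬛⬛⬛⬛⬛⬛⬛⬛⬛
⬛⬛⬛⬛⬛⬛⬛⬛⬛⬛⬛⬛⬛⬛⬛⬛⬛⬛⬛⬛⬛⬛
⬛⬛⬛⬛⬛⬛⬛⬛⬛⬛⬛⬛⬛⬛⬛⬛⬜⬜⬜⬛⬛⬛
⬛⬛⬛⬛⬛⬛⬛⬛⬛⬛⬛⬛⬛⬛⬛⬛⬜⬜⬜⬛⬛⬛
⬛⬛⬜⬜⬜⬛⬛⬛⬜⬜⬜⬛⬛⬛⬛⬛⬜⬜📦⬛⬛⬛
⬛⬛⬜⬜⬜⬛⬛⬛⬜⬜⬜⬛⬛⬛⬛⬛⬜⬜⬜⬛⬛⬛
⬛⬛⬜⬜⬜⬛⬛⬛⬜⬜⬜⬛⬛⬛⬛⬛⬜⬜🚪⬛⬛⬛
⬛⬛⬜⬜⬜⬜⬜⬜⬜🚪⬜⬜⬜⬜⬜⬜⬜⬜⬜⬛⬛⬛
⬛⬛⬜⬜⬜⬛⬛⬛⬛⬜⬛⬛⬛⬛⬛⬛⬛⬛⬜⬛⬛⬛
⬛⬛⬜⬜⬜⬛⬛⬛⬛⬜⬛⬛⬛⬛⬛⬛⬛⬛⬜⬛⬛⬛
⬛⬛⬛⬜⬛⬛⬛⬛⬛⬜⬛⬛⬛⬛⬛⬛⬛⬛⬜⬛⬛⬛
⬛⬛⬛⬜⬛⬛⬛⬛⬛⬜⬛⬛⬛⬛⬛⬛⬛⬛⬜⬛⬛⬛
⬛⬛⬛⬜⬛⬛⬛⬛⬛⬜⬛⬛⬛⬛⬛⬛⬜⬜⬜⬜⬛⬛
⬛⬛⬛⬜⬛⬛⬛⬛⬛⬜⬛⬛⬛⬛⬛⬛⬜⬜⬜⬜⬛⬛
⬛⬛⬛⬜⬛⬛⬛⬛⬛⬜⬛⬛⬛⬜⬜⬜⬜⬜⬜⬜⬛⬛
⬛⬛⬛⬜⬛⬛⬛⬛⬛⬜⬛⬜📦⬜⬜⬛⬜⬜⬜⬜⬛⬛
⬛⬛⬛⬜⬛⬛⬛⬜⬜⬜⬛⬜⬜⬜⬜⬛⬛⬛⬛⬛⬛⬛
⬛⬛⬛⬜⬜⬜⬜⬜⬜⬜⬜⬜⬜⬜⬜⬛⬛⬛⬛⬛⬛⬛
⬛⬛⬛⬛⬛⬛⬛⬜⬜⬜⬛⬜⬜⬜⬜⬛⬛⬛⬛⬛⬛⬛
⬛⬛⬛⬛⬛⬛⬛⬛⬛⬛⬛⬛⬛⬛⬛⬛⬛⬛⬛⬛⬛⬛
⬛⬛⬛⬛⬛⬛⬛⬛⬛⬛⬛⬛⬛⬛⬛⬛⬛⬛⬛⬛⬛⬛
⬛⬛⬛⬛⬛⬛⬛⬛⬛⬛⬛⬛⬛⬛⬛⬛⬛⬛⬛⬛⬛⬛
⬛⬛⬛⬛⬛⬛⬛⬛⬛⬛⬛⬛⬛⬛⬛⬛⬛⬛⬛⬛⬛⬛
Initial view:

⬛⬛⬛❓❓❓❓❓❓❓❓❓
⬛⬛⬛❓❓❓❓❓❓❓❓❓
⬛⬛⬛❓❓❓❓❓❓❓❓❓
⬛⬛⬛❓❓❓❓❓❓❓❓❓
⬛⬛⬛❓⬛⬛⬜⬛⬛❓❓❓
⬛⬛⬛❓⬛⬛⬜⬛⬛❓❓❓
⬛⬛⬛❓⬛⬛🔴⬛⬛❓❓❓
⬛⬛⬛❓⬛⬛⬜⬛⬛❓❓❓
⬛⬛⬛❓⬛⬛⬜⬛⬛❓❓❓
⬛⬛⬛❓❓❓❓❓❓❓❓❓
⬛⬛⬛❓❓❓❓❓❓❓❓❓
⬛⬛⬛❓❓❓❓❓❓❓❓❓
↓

⬛⬛⬛❓❓❓❓❓❓❓❓❓
⬛⬛⬛❓❓❓❓❓❓❓❓❓
⬛⬛⬛❓❓❓❓❓❓❓❓❓
⬛⬛⬛❓⬛⬛⬜⬛⬛❓❓❓
⬛⬛⬛❓⬛⬛⬜⬛⬛❓❓❓
⬛⬛⬛❓⬛⬛⬜⬛⬛❓❓❓
⬛⬛⬛❓⬛⬛🔴⬛⬛❓❓❓
⬛⬛⬛❓⬛⬛⬜⬛⬛❓❓❓
⬛⬛⬛❓⬛⬛⬜⬛⬛❓❓❓
⬛⬛⬛❓❓❓❓❓❓❓❓❓
⬛⬛⬛❓❓❓❓❓❓❓❓❓
⬛⬛⬛❓❓❓❓❓❓❓❓❓

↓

⬛⬛⬛❓❓❓❓❓❓❓❓❓
⬛⬛⬛❓❓❓❓❓❓❓❓❓
⬛⬛⬛❓⬛⬛⬜⬛⬛❓❓❓
⬛⬛⬛❓⬛⬛⬜⬛⬛❓❓❓
⬛⬛⬛❓⬛⬛⬜⬛⬛❓❓❓
⬛⬛⬛❓⬛⬛⬜⬛⬛❓❓❓
⬛⬛⬛❓⬛⬛🔴⬛⬛❓❓❓
⬛⬛⬛❓⬛⬛⬜⬛⬛❓❓❓
⬛⬛⬛❓⬛⬛⬜⬛⬛❓❓❓
⬛⬛⬛❓❓❓❓❓❓❓❓❓
⬛⬛⬛❓❓❓❓❓❓❓❓❓
⬛⬛⬛❓❓❓❓❓❓❓❓❓

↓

⬛⬛⬛❓❓❓❓❓❓❓❓❓
⬛⬛⬛❓⬛⬛⬜⬛⬛❓❓❓
⬛⬛⬛❓⬛⬛⬜⬛⬛❓❓❓
⬛⬛⬛❓⬛⬛⬜⬛⬛❓❓❓
⬛⬛⬛❓⬛⬛⬜⬛⬛❓❓❓
⬛⬛⬛❓⬛⬛⬜⬛⬛❓❓❓
⬛⬛⬛❓⬛⬛🔴⬛⬛❓❓❓
⬛⬛⬛❓⬛⬛⬜⬛⬛❓❓❓
⬛⬛⬛❓⬛⬛⬜⬜⬜❓❓❓
⬛⬛⬛❓❓❓❓❓❓❓❓❓
⬛⬛⬛❓❓❓❓❓❓❓❓❓
⬛⬛⬛❓❓❓❓❓❓❓❓❓

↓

⬛⬛⬛❓⬛⬛⬜⬛⬛❓❓❓
⬛⬛⬛❓⬛⬛⬜⬛⬛❓❓❓
⬛⬛⬛❓⬛⬛⬜⬛⬛❓❓❓
⬛⬛⬛❓⬛⬛⬜⬛⬛❓❓❓
⬛⬛⬛❓⬛⬛⬜⬛⬛❓❓❓
⬛⬛⬛❓⬛⬛⬜⬛⬛❓❓❓
⬛⬛⬛❓⬛⬛🔴⬛⬛❓❓❓
⬛⬛⬛❓⬛⬛⬜⬜⬜❓❓❓
⬛⬛⬛❓⬛⬛⬛⬛⬛❓❓❓
⬛⬛⬛❓❓❓❓❓❓❓❓❓
⬛⬛⬛❓❓❓❓❓❓❓❓❓
⬛⬛⬛❓❓❓❓❓❓❓❓❓

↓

⬛⬛⬛❓⬛⬛⬜⬛⬛❓❓❓
⬛⬛⬛❓⬛⬛⬜⬛⬛❓❓❓
⬛⬛⬛❓⬛⬛⬜⬛⬛❓❓❓
⬛⬛⬛❓⬛⬛⬜⬛⬛❓❓❓
⬛⬛⬛❓⬛⬛⬜⬛⬛❓❓❓
⬛⬛⬛❓⬛⬛⬜⬛⬛❓❓❓
⬛⬛⬛❓⬛⬛🔴⬜⬜❓❓❓
⬛⬛⬛❓⬛⬛⬛⬛⬛❓❓❓
⬛⬛⬛❓⬛⬛⬛⬛⬛❓❓❓
⬛⬛⬛❓❓❓❓❓❓❓❓❓
⬛⬛⬛❓❓❓❓❓❓❓❓❓
⬛⬛⬛❓❓❓❓❓❓❓❓❓

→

⬛⬛❓⬛⬛⬜⬛⬛❓❓❓❓
⬛⬛❓⬛⬛⬜⬛⬛❓❓❓❓
⬛⬛❓⬛⬛⬜⬛⬛❓❓❓❓
⬛⬛❓⬛⬛⬜⬛⬛❓❓❓❓
⬛⬛❓⬛⬛⬜⬛⬛⬛❓❓❓
⬛⬛❓⬛⬛⬜⬛⬛⬛❓❓❓
⬛⬛❓⬛⬛⬜🔴⬜⬜❓❓❓
⬛⬛❓⬛⬛⬛⬛⬛⬛❓❓❓
⬛⬛❓⬛⬛⬛⬛⬛⬛❓❓❓
⬛⬛❓❓❓❓❓❓❓❓❓❓
⬛⬛❓❓❓❓❓❓❓❓❓❓
⬛⬛❓❓❓❓❓❓❓❓❓❓

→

⬛❓⬛⬛⬜⬛⬛❓❓❓❓❓
⬛❓⬛⬛⬜⬛⬛❓❓❓❓❓
⬛❓⬛⬛⬜⬛⬛❓❓❓❓❓
⬛❓⬛⬛⬜⬛⬛❓❓❓❓❓
⬛❓⬛⬛⬜⬛⬛⬛⬛❓❓❓
⬛❓⬛⬛⬜⬛⬛⬛⬜❓❓❓
⬛❓⬛⬛⬜⬜🔴⬜⬜❓❓❓
⬛❓⬛⬛⬛⬛⬛⬛⬜❓❓❓
⬛❓⬛⬛⬛⬛⬛⬛⬛❓❓❓
⬛❓❓❓❓❓❓❓❓❓❓❓
⬛❓❓❓❓❓❓❓❓❓❓❓
⬛❓❓❓❓❓❓❓❓❓❓❓

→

❓⬛⬛⬜⬛⬛❓❓❓❓❓❓
❓⬛⬛⬜⬛⬛❓❓❓❓❓❓
❓⬛⬛⬜⬛⬛❓❓❓❓❓❓
❓⬛⬛⬜⬛⬛❓❓❓❓❓❓
❓⬛⬛⬜⬛⬛⬛⬛⬛❓❓❓
❓⬛⬛⬜⬛⬛⬛⬜⬜❓❓❓
❓⬛⬛⬜⬜⬜🔴⬜⬜❓❓❓
❓⬛⬛⬛⬛⬛⬛⬜⬜❓❓❓
❓⬛⬛⬛⬛⬛⬛⬛⬛❓❓❓
❓❓❓❓❓❓❓❓❓❓❓❓
❓❓❓❓❓❓❓❓❓❓❓❓
❓❓❓❓❓❓❓❓❓❓❓❓

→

⬛⬛⬜⬛⬛❓❓❓❓❓❓❓
⬛⬛⬜⬛⬛❓❓❓❓❓❓❓
⬛⬛⬜⬛⬛❓❓❓❓❓❓❓
⬛⬛⬜⬛⬛❓❓❓❓❓❓❓
⬛⬛⬜⬛⬛⬛⬛⬛⬜❓❓❓
⬛⬛⬜⬛⬛⬛⬜⬜⬜❓❓❓
⬛⬛⬜⬜⬜⬜🔴⬜⬜❓❓❓
⬛⬛⬛⬛⬛⬛⬜⬜⬜❓❓❓
⬛⬛⬛⬛⬛⬛⬛⬛⬛❓❓❓
❓❓❓❓❓❓❓❓❓❓❓❓
❓❓❓❓❓❓❓❓❓❓❓❓
❓❓❓❓❓❓❓❓❓❓❓❓

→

⬛⬜⬛⬛❓❓❓❓❓❓❓❓
⬛⬜⬛⬛❓❓❓❓❓❓❓❓
⬛⬜⬛⬛❓❓❓❓❓❓❓❓
⬛⬜⬛⬛❓❓❓❓❓❓❓❓
⬛⬜⬛⬛⬛⬛⬛⬜⬛❓❓❓
⬛⬜⬛⬛⬛⬜⬜⬜⬛❓❓❓
⬛⬜⬜⬜⬜⬜🔴⬜⬜❓❓❓
⬛⬛⬛⬛⬛⬜⬜⬜⬛❓❓❓
⬛⬛⬛⬛⬛⬛⬛⬛⬛❓❓❓
❓❓❓❓❓❓❓❓❓❓❓❓
❓❓❓❓❓❓❓❓❓❓❓❓
❓❓❓❓❓❓❓❓❓❓❓❓

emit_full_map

⬛⬛⬜⬛⬛❓❓❓❓❓
⬛⬛⬜⬛⬛❓❓❓❓❓
⬛⬛⬜⬛⬛❓❓❓❓❓
⬛⬛⬜⬛⬛❓❓❓❓❓
⬛⬛⬜⬛⬛❓❓❓❓❓
⬛⬛⬜⬛⬛⬛⬛⬛⬜⬛
⬛⬛⬜⬛⬛⬛⬜⬜⬜⬛
⬛⬛⬜⬜⬜⬜⬜🔴⬜⬜
⬛⬛⬛⬛⬛⬛⬜⬜⬜⬛
⬛⬛⬛⬛⬛⬛⬛⬛⬛⬛

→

⬜⬛⬛❓❓❓❓❓❓❓❓❓
⬜⬛⬛❓❓❓❓❓❓❓❓❓
⬜⬛⬛❓❓❓❓❓❓❓❓❓
⬜⬛⬛❓❓❓❓❓❓❓❓❓
⬜⬛⬛⬛⬛⬛⬜⬛⬜❓❓❓
⬜⬛⬛⬛⬜⬜⬜⬛⬜❓❓❓
⬜⬜⬜⬜⬜⬜🔴⬜⬜❓❓❓
⬛⬛⬛⬛⬜⬜⬜⬛⬜❓❓❓
⬛⬛⬛⬛⬛⬛⬛⬛⬛❓❓❓
❓❓❓❓❓❓❓❓❓❓❓❓
❓❓❓❓❓❓❓❓❓❓❓❓
❓❓❓❓❓❓❓❓❓❓❓❓

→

⬛⬛❓❓❓❓❓❓❓❓❓❓
⬛⬛❓❓❓❓❓❓❓❓❓❓
⬛⬛❓❓❓❓❓❓❓❓❓❓
⬛⬛❓❓❓❓❓❓❓❓❓❓
⬛⬛⬛⬛⬛⬜⬛⬜📦❓❓❓
⬛⬛⬛⬜⬜⬜⬛⬜⬜❓❓❓
⬜⬜⬜⬜⬜⬜🔴⬜⬜❓❓❓
⬛⬛⬛⬜⬜⬜⬛⬜⬜❓❓❓
⬛⬛⬛⬛⬛⬛⬛⬛⬛❓❓❓
❓❓❓❓❓❓❓❓❓❓❓❓
❓❓❓❓❓❓❓❓❓❓❓❓
❓❓❓❓❓❓❓❓❓❓❓❓

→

⬛❓❓❓❓❓❓❓❓❓❓❓
⬛❓❓❓❓❓❓❓❓❓❓❓
⬛❓❓❓❓❓❓❓❓❓❓❓
⬛❓❓❓❓❓❓❓❓❓❓❓
⬛⬛⬛⬛⬜⬛⬜📦⬜❓❓❓
⬛⬛⬜⬜⬜⬛⬜⬜⬜❓❓❓
⬜⬜⬜⬜⬜⬜🔴⬜⬜❓❓❓
⬛⬛⬜⬜⬜⬛⬜⬜⬜❓❓❓
⬛⬛⬛⬛⬛⬛⬛⬛⬛❓❓❓
❓❓❓❓❓❓❓❓❓❓❓❓
❓❓❓❓❓❓❓❓❓❓❓❓
❓❓❓❓❓❓❓❓❓❓❓❓

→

❓❓❓❓❓❓❓❓❓❓❓❓
❓❓❓❓❓❓❓❓❓❓❓❓
❓❓❓❓❓❓❓❓❓❓❓❓
❓❓❓❓❓❓❓❓❓❓❓❓
⬛⬛⬛⬜⬛⬜📦⬜⬜❓❓❓
⬛⬜⬜⬜⬛⬜⬜⬜⬜❓❓❓
⬜⬜⬜⬜⬜⬜🔴⬜⬜❓❓❓
⬛⬜⬜⬜⬛⬜⬜⬜⬜❓❓❓
⬛⬛⬛⬛⬛⬛⬛⬛⬛❓❓❓
❓❓❓❓❓❓❓❓❓❓❓❓
❓❓❓❓❓❓❓❓❓❓❓❓
❓❓❓❓❓❓❓❓❓❓❓❓

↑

❓❓❓❓❓❓❓❓❓❓❓❓
❓❓❓❓❓❓❓❓❓❓❓❓
❓❓❓❓❓❓❓❓❓❓❓❓
❓❓❓❓❓❓❓❓❓❓❓❓
❓❓❓❓⬛⬛⬛⬜⬜❓❓❓
⬛⬛⬛⬜⬛⬜📦⬜⬜❓❓❓
⬛⬜⬜⬜⬛⬜🔴⬜⬜❓❓❓
⬜⬜⬜⬜⬜⬜⬜⬜⬜❓❓❓
⬛⬜⬜⬜⬛⬜⬜⬜⬜❓❓❓
⬛⬛⬛⬛⬛⬛⬛⬛⬛❓❓❓
❓❓❓❓❓❓❓❓❓❓❓❓
❓❓❓❓❓❓❓❓❓❓❓❓

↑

❓❓❓❓❓❓❓❓❓❓❓❓
❓❓❓❓❓❓❓❓❓❓❓❓
❓❓❓❓❓❓❓❓❓❓❓❓
❓❓❓❓❓❓❓❓❓❓❓❓
❓❓❓❓⬛⬛⬛⬛⬛❓❓❓
❓❓❓❓⬛⬛⬛⬜⬜❓❓❓
⬛⬛⬛⬜⬛⬜🔴⬜⬜❓❓❓
⬛⬜⬜⬜⬛⬜⬜⬜⬜❓❓❓
⬜⬜⬜⬜⬜⬜⬜⬜⬜❓❓❓
⬛⬜⬜⬜⬛⬜⬜⬜⬜❓❓❓
⬛⬛⬛⬛⬛⬛⬛⬛⬛❓❓❓
❓❓❓❓❓❓❓❓❓❓❓❓

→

❓❓❓❓❓❓❓❓❓❓❓❓
❓❓❓❓❓❓❓❓❓❓❓❓
❓❓❓❓❓❓❓❓❓❓❓❓
❓❓❓❓❓❓❓❓❓❓❓❓
❓❓❓⬛⬛⬛⬛⬛⬛❓❓❓
❓❓❓⬛⬛⬛⬜⬜⬜❓❓❓
⬛⬛⬜⬛⬜📦🔴⬜⬛❓❓❓
⬜⬜⬜⬛⬜⬜⬜⬜⬛❓❓❓
⬜⬜⬜⬜⬜⬜⬜⬜⬛❓❓❓
⬜⬜⬜⬛⬜⬜⬜⬜❓❓❓❓
⬛⬛⬛⬛⬛⬛⬛⬛❓❓❓❓
❓❓❓❓❓❓❓❓❓❓❓❓

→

❓❓❓❓❓❓❓❓❓❓❓❓
❓❓❓❓❓❓❓❓❓❓❓❓
❓❓❓❓❓❓❓❓❓❓❓❓
❓❓❓❓❓❓❓❓❓❓❓❓
❓❓⬛⬛⬛⬛⬛⬛⬜❓❓❓
❓❓⬛⬛⬛⬜⬜⬜⬜❓❓❓
⬛⬜⬛⬜📦⬜🔴⬛⬜❓❓❓
⬜⬜⬛⬜⬜⬜⬜⬛⬛❓❓❓
⬜⬜⬜⬜⬜⬜⬜⬛⬛❓❓❓
⬜⬜⬛⬜⬜⬜⬜❓❓❓❓❓
⬛⬛⬛⬛⬛⬛⬛❓❓❓❓❓
❓❓❓❓❓❓❓❓❓❓❓❓

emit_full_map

⬛⬛⬜⬛⬛❓❓❓❓❓❓❓❓❓❓❓
⬛⬛⬜⬛⬛❓❓❓❓❓❓❓❓❓❓❓
⬛⬛⬜⬛⬛❓❓❓❓❓❓❓❓❓❓❓
⬛⬛⬜⬛⬛❓❓❓❓⬛⬛⬛⬛⬛⬛⬜
⬛⬛⬜⬛⬛❓❓❓❓⬛⬛⬛⬜⬜⬜⬜
⬛⬛⬜⬛⬛⬛⬛⬛⬜⬛⬜📦⬜🔴⬛⬜
⬛⬛⬜⬛⬛⬛⬜⬜⬜⬛⬜⬜⬜⬜⬛⬛
⬛⬛⬜⬜⬜⬜⬜⬜⬜⬜⬜⬜⬜⬜⬛⬛
⬛⬛⬛⬛⬛⬛⬜⬜⬜⬛⬜⬜⬜⬜❓❓
⬛⬛⬛⬛⬛⬛⬛⬛⬛⬛⬛⬛⬛⬛❓❓

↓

❓❓❓❓❓❓❓❓❓❓❓❓
❓❓❓❓❓❓❓❓❓❓❓❓
❓❓❓❓❓❓❓❓❓❓❓❓
❓❓⬛⬛⬛⬛⬛⬛⬜❓❓❓
❓❓⬛⬛⬛⬜⬜⬜⬜❓❓❓
⬛⬜⬛⬜📦⬜⬜⬛⬜❓❓❓
⬜⬜⬛⬜⬜⬜🔴⬛⬛❓❓❓
⬜⬜⬜⬜⬜⬜⬜⬛⬛❓❓❓
⬜⬜⬛⬜⬜⬜⬜⬛⬛❓❓❓
⬛⬛⬛⬛⬛⬛⬛❓❓❓❓❓
❓❓❓❓❓❓❓❓❓❓❓❓
❓❓❓❓❓❓❓❓❓❓❓❓

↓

❓❓❓❓❓❓❓❓❓❓❓❓
❓❓❓❓❓❓❓❓❓❓❓❓
❓❓⬛⬛⬛⬛⬛⬛⬜❓❓❓
❓❓⬛⬛⬛⬜⬜⬜⬜❓❓❓
⬛⬜⬛⬜📦⬜⬜⬛⬜❓❓❓
⬜⬜⬛⬜⬜⬜⬜⬛⬛❓❓❓
⬜⬜⬜⬜⬜⬜🔴⬛⬛❓❓❓
⬜⬜⬛⬜⬜⬜⬜⬛⬛❓❓❓
⬛⬛⬛⬛⬛⬛⬛⬛⬛❓❓❓
❓❓❓❓❓❓❓❓❓❓❓❓
❓❓❓❓❓❓❓❓❓❓❓❓
❓❓❓❓❓❓❓❓❓❓❓❓

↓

❓❓❓❓❓❓❓❓❓❓❓❓
❓❓⬛⬛⬛⬛⬛⬛⬜❓❓❓
❓❓⬛⬛⬛⬜⬜⬜⬜❓❓❓
⬛⬜⬛⬜📦⬜⬜⬛⬜❓❓❓
⬜⬜⬛⬜⬜⬜⬜⬛⬛❓❓❓
⬜⬜⬜⬜⬜⬜⬜⬛⬛❓❓❓
⬜⬜⬛⬜⬜⬜🔴⬛⬛❓❓❓
⬛⬛⬛⬛⬛⬛⬛⬛⬛❓❓❓
❓❓❓❓⬛⬛⬛⬛⬛❓❓❓
❓❓❓❓❓❓❓❓❓❓❓❓
❓❓❓❓❓❓❓❓❓❓❓❓
⬛⬛⬛⬛⬛⬛⬛⬛⬛⬛⬛⬛

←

❓❓❓❓❓❓❓❓❓❓❓❓
❓❓❓⬛⬛⬛⬛⬛⬛⬜❓❓
❓❓❓⬛⬛⬛⬜⬜⬜⬜❓❓
⬛⬛⬜⬛⬜📦⬜⬜⬛⬜❓❓
⬜⬜⬜⬛⬜⬜⬜⬜⬛⬛❓❓
⬜⬜⬜⬜⬜⬜⬜⬜⬛⬛❓❓
⬜⬜⬜⬛⬜⬜🔴⬜⬛⬛❓❓
⬛⬛⬛⬛⬛⬛⬛⬛⬛⬛❓❓
❓❓❓❓⬛⬛⬛⬛⬛⬛❓❓
❓❓❓❓❓❓❓❓❓❓❓❓
❓❓❓❓❓❓❓❓❓❓❓❓
⬛⬛⬛⬛⬛⬛⬛⬛⬛⬛⬛⬛

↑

❓❓❓❓❓❓❓❓❓❓❓❓
❓❓❓❓❓❓❓❓❓❓❓❓
❓❓❓⬛⬛⬛⬛⬛⬛⬜❓❓
❓❓❓⬛⬛⬛⬜⬜⬜⬜❓❓
⬛⬛⬜⬛⬜📦⬜⬜⬛⬜❓❓
⬜⬜⬜⬛⬜⬜⬜⬜⬛⬛❓❓
⬜⬜⬜⬜⬜⬜🔴⬜⬛⬛❓❓
⬜⬜⬜⬛⬜⬜⬜⬜⬛⬛❓❓
⬛⬛⬛⬛⬛⬛⬛⬛⬛⬛❓❓
❓❓❓❓⬛⬛⬛⬛⬛⬛❓❓
❓❓❓❓❓❓❓❓❓❓❓❓
❓❓❓❓❓❓❓❓❓❓❓❓

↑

❓❓❓❓❓❓❓❓❓❓❓❓
❓❓❓❓❓❓❓❓❓❓❓❓
❓❓❓❓❓❓❓❓❓❓❓❓
❓❓❓⬛⬛⬛⬛⬛⬛⬜❓❓
❓❓❓⬛⬛⬛⬜⬜⬜⬜❓❓
⬛⬛⬜⬛⬜📦⬜⬜⬛⬜❓❓
⬜⬜⬜⬛⬜⬜🔴⬜⬛⬛❓❓
⬜⬜⬜⬜⬜⬜⬜⬜⬛⬛❓❓
⬜⬜⬜⬛⬜⬜⬜⬜⬛⬛❓❓
⬛⬛⬛⬛⬛⬛⬛⬛⬛⬛❓❓
❓❓❓❓⬛⬛⬛⬛⬛⬛❓❓
❓❓❓❓❓❓❓❓❓❓❓❓

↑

❓❓❓❓❓❓❓❓❓❓❓❓
❓❓❓❓❓❓❓❓❓❓❓❓
❓❓❓❓❓❓❓❓❓❓❓❓
❓❓❓❓❓❓❓❓❓❓❓❓
❓❓❓⬛⬛⬛⬛⬛⬛⬜❓❓
❓❓❓⬛⬛⬛⬜⬜⬜⬜❓❓
⬛⬛⬜⬛⬜📦🔴⬜⬛⬜❓❓
⬜⬜⬜⬛⬜⬜⬜⬜⬛⬛❓❓
⬜⬜⬜⬜⬜⬜⬜⬜⬛⬛❓❓
⬜⬜⬜⬛⬜⬜⬜⬜⬛⬛❓❓
⬛⬛⬛⬛⬛⬛⬛⬛⬛⬛❓❓
❓❓❓❓⬛⬛⬛⬛⬛⬛❓❓

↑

❓❓❓❓❓❓❓❓❓❓❓❓
❓❓❓❓❓❓❓❓❓❓❓❓
❓❓❓❓❓❓❓❓❓❓❓❓
❓❓❓❓❓❓❓❓❓❓❓❓
❓❓❓❓⬛⬛⬛⬛⬛❓❓❓
❓❓❓⬛⬛⬛⬛⬛⬛⬜❓❓
❓❓❓⬛⬛⬛🔴⬜⬜⬜❓❓
⬛⬛⬜⬛⬜📦⬜⬜⬛⬜❓❓
⬜⬜⬜⬛⬜⬜⬜⬜⬛⬛❓❓
⬜⬜⬜⬜⬜⬜⬜⬜⬛⬛❓❓
⬜⬜⬜⬛⬜⬜⬜⬜⬛⬛❓❓
⬛⬛⬛⬛⬛⬛⬛⬛⬛⬛❓❓

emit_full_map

⬛⬛⬜⬛⬛❓❓❓❓❓❓❓❓❓❓❓
⬛⬛⬜⬛⬛❓❓❓❓❓❓❓❓❓❓❓
⬛⬛⬜⬛⬛❓❓❓❓❓⬛⬛⬛⬛⬛❓
⬛⬛⬜⬛⬛❓❓❓❓⬛⬛⬛⬛⬛⬛⬜
⬛⬛⬜⬛⬛❓❓❓❓⬛⬛⬛🔴⬜⬜⬜
⬛⬛⬜⬛⬛⬛⬛⬛⬜⬛⬜📦⬜⬜⬛⬜
⬛⬛⬜⬛⬛⬛⬜⬜⬜⬛⬜⬜⬜⬜⬛⬛
⬛⬛⬜⬜⬜⬜⬜⬜⬜⬜⬜⬜⬜⬜⬛⬛
⬛⬛⬛⬛⬛⬛⬜⬜⬜⬛⬜⬜⬜⬜⬛⬛
⬛⬛⬛⬛⬛⬛⬛⬛⬛⬛⬛⬛⬛⬛⬛⬛
❓❓❓❓❓❓❓❓❓❓⬛⬛⬛⬛⬛⬛


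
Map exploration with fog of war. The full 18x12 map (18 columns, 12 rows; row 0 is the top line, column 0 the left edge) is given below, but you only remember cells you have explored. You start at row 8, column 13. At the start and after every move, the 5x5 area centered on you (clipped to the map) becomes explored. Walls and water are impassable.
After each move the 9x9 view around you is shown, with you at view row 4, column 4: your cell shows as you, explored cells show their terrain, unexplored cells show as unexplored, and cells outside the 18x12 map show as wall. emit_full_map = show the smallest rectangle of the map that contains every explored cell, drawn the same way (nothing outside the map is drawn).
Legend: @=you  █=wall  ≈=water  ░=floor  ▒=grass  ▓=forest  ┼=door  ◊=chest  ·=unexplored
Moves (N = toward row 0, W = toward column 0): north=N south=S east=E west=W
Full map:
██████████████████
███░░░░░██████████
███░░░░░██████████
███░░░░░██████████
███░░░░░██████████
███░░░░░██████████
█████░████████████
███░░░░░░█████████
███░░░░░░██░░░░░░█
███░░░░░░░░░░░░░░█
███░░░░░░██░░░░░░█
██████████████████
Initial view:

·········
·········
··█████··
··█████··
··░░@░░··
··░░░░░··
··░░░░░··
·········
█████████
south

·········
··█████··
··█████··
··░░░░░··
··░░@░░··
··░░░░░··
··█████··
█████████
█████████

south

··█████··
··█████··
··░░░░░··
··░░░░░··
··░░@░░··
··█████··
█████████
█████████
█████████

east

·█████··█
·█████··█
·░░░░░░·█
·░░░░░░·█
·░░░@░░·█
·██████·█
█████████
█████████
█████████

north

········█
·█████··█
·██████·█
·░░░░░░·█
·░░░@░░·█
·░░░░░░·█
·██████·█
█████████
█████████

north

········█
········█
·██████·█
·██████·█
·░░░@░░·█
·░░░░░░·█
·░░░░░░·█
·██████·█
█████████

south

········█
·██████·█
·██████·█
·░░░░░░·█
·░░░@░░·█
·░░░░░░·█
·██████·█
█████████
█████████

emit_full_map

██████
██████
░░░░░░
░░░@░░
░░░░░░
██████

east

·······██
██████·██
█████████
░░░░░░███
░░░░@░███
░░░░░░███
█████████
█████████
█████████

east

······███
█████·███
█████████
░░░░░████
░░░░@████
░░░░░████
█████████
█████████
█████████

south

█████·███
█████████
░░░░░████
░░░░░████
░░░░@████
█████████
█████████
█████████
█████████

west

██████·██
█████████
░░░░░░███
░░░░░░███
░░░░@░███
█████████
█████████
█████████
█████████

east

█████·███
█████████
░░░░░████
░░░░░████
░░░░@████
█████████
█████████
█████████
█████████

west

██████·██
█████████
░░░░░░███
░░░░░░███
░░░░@░███
█████████
█████████
█████████
█████████

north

·······██
██████·██
█████████
░░░░░░███
░░░░@░███
░░░░░░███
█████████
█████████
█████████

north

·······██
·······██
█████████
█████████
░░░░@░███
░░░░░░███
░░░░░░███
█████████
█████████

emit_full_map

███████
███████
░░░░@░█
░░░░░░█
░░░░░░█
███████

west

········█
········█
·████████
·████████
·░░░@░░██
·░░░░░░██
·░░░░░░██
·████████
█████████

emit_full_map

███████
███████
░░░@░░█
░░░░░░█
░░░░░░█
███████
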